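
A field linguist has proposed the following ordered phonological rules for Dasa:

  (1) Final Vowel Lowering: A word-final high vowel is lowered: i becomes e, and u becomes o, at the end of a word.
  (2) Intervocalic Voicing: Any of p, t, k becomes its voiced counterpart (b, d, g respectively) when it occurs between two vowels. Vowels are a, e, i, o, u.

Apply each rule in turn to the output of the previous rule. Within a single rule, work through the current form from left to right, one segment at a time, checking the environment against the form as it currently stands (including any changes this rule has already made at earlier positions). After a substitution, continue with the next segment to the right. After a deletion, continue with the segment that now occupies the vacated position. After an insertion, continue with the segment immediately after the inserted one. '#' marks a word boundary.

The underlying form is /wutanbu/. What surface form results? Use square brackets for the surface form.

[wudanbo]

(1) Final Vowel Lowering: [wutanbu] → [wutanbo]
(2) Intervocalic Voicing: [wutanbo] → [wudanbo]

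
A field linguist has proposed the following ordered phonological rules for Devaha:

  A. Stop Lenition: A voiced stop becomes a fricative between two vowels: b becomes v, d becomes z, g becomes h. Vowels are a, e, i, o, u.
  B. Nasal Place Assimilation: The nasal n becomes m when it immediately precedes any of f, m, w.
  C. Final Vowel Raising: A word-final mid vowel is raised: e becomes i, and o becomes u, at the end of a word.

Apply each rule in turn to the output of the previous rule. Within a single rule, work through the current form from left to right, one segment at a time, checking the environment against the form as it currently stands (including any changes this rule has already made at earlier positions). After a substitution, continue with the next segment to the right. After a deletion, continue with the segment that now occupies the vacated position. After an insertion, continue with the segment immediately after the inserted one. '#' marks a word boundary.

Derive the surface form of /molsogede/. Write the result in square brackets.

A Stop Lenition: [molsogede] → [molsoheze]
B Nasal Place Assimilation: no change — [molsoheze]
C Final Vowel Raising: [molsoheze] → [molsohezi]

[molsohezi]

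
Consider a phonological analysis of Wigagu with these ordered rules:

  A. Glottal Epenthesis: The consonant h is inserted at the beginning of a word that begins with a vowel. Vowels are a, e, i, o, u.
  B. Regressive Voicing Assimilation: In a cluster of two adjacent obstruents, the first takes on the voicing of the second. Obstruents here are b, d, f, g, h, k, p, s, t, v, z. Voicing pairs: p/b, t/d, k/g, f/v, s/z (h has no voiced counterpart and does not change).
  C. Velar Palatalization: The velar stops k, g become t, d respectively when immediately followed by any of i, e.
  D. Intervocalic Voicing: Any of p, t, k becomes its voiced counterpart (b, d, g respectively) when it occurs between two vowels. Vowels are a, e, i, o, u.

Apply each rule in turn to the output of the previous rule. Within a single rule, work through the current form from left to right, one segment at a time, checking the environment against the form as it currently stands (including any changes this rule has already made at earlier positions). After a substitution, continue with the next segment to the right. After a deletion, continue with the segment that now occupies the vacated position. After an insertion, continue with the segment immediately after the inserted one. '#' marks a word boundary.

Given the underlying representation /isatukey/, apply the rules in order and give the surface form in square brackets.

[hisadudey]

A Glottal Epenthesis: [isatukey] → [hisatukey]
B Regressive Voicing Assimilation: no change — [hisatukey]
C Velar Palatalization: [hisatukey] → [hisatutey]
D Intervocalic Voicing: [hisatutey] → [hisadudey]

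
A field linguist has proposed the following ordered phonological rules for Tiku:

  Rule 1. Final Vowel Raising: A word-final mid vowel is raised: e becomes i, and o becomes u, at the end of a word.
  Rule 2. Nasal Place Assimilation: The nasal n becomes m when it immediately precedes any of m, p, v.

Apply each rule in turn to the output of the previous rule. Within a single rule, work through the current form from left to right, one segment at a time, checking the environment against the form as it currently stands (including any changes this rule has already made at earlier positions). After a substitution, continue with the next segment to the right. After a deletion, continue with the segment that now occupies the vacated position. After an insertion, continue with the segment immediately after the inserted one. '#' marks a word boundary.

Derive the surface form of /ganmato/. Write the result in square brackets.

Rule 1 Final Vowel Raising: [ganmato] → [ganmatu]
Rule 2 Nasal Place Assimilation: [ganmatu] → [gammatu]

[gammatu]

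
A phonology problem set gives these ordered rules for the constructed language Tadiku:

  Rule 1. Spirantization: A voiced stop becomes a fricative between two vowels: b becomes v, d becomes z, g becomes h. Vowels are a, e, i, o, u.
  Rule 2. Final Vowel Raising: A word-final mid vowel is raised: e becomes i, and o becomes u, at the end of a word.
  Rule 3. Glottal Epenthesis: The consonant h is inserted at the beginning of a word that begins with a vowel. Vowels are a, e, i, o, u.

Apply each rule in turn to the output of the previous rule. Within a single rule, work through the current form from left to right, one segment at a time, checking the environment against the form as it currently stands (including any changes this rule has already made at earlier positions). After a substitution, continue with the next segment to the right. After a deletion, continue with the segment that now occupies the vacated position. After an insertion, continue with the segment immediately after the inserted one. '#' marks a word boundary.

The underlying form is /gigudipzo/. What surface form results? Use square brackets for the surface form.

[gihuzipzu]

Rule 1 Spirantization: [gigudipzo] → [gihuzipzo]
Rule 2 Final Vowel Raising: [gihuzipzo] → [gihuzipzu]
Rule 3 Glottal Epenthesis: no change — [gihuzipzu]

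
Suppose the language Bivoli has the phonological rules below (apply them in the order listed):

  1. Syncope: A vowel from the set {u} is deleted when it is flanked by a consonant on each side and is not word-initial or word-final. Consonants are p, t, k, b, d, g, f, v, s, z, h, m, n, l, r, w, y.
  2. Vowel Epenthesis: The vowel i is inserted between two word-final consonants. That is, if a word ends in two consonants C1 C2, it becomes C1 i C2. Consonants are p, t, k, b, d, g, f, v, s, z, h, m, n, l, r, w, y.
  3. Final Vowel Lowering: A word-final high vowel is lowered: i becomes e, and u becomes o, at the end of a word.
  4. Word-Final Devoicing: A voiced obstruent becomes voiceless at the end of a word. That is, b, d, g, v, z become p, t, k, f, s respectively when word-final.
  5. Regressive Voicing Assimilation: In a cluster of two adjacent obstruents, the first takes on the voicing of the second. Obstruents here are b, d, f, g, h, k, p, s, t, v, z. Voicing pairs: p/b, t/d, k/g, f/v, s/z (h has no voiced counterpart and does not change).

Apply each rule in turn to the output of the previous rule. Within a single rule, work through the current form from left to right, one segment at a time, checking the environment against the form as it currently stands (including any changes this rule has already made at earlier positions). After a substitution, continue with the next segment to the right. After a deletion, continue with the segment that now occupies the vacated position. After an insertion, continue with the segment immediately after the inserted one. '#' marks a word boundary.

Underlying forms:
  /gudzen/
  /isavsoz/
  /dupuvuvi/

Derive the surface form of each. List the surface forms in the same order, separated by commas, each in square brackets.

/gudzen/:
  1 Syncope: [gudzen] → [gdzen]
  2 Vowel Epenthesis: no change — [gdzen]
  3 Final Vowel Lowering: no change — [gdzen]
  4 Word-Final Devoicing: no change — [gdzen]
  5 Regressive Voicing Assimilation: no change — [gdzen]
/isavsoz/:
  1 Syncope: no change — [isavsoz]
  2 Vowel Epenthesis: no change — [isavsoz]
  3 Final Vowel Lowering: no change — [isavsoz]
  4 Word-Final Devoicing: [isavsoz] → [isavsos]
  5 Regressive Voicing Assimilation: [isavsos] → [isafsos]
/dupuvuvi/:
  1 Syncope: [dupuvuvi] → [dpvvi]
  2 Vowel Epenthesis: no change — [dpvvi]
  3 Final Vowel Lowering: [dpvvi] → [dpvve]
  4 Word-Final Devoicing: no change — [dpvve]
  5 Regressive Voicing Assimilation: [dpvve] → [tbvve]

[gdzen], [isafsos], [tbvve]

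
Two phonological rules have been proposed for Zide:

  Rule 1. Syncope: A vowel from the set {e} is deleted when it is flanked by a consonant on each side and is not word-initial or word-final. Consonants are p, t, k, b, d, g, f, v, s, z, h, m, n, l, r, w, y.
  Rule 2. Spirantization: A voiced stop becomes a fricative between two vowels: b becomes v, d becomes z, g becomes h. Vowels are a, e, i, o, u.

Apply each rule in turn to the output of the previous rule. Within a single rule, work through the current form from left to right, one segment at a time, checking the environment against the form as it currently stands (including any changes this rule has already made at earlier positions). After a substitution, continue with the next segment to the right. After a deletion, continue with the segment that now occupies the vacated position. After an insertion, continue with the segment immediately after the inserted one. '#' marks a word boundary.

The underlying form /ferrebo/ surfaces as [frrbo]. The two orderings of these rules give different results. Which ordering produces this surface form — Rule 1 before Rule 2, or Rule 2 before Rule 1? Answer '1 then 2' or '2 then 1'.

1 then 2

Order 1 then 2:
  1 Syncope: [ferrebo] → [frrbo]
  2 Spirantization: no change — [frrbo]
  result: [frrbo]
Order 2 then 1:
  2 Spirantization: [ferrebo] → [ferrevo]
  1 Syncope: [ferrevo] → [frrvo]
  result: [frrvo]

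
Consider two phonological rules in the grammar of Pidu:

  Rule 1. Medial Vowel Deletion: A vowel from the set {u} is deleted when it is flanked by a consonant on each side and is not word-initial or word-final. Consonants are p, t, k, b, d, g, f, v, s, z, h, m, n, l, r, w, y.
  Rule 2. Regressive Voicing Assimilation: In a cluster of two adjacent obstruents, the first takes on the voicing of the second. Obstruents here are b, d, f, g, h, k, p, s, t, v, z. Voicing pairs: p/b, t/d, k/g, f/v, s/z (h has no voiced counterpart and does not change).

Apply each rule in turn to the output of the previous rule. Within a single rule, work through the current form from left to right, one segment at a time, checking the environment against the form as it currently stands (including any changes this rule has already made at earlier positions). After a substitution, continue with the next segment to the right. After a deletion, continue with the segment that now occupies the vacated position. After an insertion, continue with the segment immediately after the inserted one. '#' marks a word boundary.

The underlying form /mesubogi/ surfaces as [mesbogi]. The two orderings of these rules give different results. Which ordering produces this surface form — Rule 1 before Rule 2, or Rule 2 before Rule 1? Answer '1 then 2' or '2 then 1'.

2 then 1

Order 1 then 2:
  1 Medial Vowel Deletion: [mesubogi] → [mesbogi]
  2 Regressive Voicing Assimilation: [mesbogi] → [mezbogi]
  result: [mezbogi]
Order 2 then 1:
  2 Regressive Voicing Assimilation: no change — [mesubogi]
  1 Medial Vowel Deletion: [mesubogi] → [mesbogi]
  result: [mesbogi]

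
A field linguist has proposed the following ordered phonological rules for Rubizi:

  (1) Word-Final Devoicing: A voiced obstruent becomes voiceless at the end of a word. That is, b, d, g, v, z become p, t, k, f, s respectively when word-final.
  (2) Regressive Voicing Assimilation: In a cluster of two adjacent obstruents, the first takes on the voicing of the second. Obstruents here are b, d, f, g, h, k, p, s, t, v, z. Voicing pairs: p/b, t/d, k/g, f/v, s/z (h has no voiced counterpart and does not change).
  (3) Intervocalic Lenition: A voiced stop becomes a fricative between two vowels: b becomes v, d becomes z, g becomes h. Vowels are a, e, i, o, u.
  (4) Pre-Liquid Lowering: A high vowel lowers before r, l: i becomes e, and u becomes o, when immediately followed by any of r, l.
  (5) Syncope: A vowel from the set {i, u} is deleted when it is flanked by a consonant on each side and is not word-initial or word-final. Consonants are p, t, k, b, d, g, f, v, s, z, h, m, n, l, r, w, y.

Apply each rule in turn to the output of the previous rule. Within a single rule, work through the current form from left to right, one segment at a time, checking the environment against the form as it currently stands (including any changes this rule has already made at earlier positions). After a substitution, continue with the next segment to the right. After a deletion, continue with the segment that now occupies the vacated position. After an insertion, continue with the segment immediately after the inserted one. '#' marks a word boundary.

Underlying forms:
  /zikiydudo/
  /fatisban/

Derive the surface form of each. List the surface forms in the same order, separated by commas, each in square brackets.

/zikiydudo/:
  (1) Word-Final Devoicing: no change — [zikiydudo]
  (2) Regressive Voicing Assimilation: no change — [zikiydudo]
  (3) Intervocalic Lenition: [zikiydudo] → [zikiyduzo]
  (4) Pre-Liquid Lowering: no change — [zikiyduzo]
  (5) Syncope: [zikiyduzo] → [zkydzo]
/fatisban/:
  (1) Word-Final Devoicing: no change — [fatisban]
  (2) Regressive Voicing Assimilation: [fatisban] → [fatizban]
  (3) Intervocalic Lenition: no change — [fatizban]
  (4) Pre-Liquid Lowering: no change — [fatizban]
  (5) Syncope: [fatizban] → [fatzban]

[zkydzo], [fatzban]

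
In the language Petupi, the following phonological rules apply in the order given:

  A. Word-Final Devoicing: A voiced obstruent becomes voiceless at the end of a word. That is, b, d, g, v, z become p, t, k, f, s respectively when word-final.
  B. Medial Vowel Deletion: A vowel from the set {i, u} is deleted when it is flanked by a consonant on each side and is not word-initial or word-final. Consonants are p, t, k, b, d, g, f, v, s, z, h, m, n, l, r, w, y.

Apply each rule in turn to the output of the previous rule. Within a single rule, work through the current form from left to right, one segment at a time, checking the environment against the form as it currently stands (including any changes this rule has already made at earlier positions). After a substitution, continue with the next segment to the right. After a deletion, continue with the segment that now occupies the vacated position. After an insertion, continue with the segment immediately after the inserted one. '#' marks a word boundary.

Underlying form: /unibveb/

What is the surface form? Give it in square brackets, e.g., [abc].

A Word-Final Devoicing: [unibveb] → [unibvep]
B Medial Vowel Deletion: [unibvep] → [unbvep]

[unbvep]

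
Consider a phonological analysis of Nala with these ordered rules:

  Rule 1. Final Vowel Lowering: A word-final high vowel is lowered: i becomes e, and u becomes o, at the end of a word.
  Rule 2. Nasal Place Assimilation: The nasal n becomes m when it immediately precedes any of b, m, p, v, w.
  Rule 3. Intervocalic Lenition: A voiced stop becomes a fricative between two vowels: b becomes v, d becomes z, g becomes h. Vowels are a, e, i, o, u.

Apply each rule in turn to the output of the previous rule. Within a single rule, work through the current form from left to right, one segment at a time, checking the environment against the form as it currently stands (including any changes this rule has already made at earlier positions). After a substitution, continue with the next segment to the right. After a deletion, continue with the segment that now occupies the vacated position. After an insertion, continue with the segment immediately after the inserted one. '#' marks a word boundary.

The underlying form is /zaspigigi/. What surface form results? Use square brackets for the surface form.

Rule 1 Final Vowel Lowering: [zaspigigi] → [zaspigige]
Rule 2 Nasal Place Assimilation: no change — [zaspigige]
Rule 3 Intervocalic Lenition: [zaspigige] → [zaspihihe]

[zaspihihe]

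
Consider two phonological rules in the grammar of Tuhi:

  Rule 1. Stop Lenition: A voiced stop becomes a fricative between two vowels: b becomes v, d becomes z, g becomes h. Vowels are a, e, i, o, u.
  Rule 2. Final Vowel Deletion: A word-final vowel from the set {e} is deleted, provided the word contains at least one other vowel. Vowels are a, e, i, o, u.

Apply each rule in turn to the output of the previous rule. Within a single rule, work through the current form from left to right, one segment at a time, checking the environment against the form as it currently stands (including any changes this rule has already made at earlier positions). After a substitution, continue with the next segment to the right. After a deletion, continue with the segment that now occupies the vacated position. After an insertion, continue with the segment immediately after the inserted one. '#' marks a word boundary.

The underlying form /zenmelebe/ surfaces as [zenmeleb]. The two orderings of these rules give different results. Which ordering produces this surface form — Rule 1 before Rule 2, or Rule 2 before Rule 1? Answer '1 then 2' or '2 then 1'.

2 then 1

Order 1 then 2:
  1 Stop Lenition: [zenmelebe] → [zenmeleve]
  2 Final Vowel Deletion: [zenmeleve] → [zenmelev]
  result: [zenmelev]
Order 2 then 1:
  2 Final Vowel Deletion: [zenmelebe] → [zenmeleb]
  1 Stop Lenition: no change — [zenmeleb]
  result: [zenmeleb]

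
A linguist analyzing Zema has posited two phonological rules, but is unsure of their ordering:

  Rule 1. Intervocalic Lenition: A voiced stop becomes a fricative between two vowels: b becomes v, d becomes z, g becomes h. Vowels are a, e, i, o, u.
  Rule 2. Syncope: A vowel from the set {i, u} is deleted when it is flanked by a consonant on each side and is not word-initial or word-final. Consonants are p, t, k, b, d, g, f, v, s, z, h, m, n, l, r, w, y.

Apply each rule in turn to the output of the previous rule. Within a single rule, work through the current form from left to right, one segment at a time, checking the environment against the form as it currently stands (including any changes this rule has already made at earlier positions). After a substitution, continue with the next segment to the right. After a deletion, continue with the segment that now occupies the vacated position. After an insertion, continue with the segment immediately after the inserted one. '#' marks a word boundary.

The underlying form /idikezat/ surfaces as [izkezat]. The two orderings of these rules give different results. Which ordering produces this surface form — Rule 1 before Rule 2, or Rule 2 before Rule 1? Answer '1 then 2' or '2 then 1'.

Order 1 then 2:
  1 Intervocalic Lenition: [idikezat] → [izikezat]
  2 Syncope: [izikezat] → [izkezat]
  result: [izkezat]
Order 2 then 1:
  2 Syncope: [idikezat] → [idkezat]
  1 Intervocalic Lenition: no change — [idkezat]
  result: [idkezat]

1 then 2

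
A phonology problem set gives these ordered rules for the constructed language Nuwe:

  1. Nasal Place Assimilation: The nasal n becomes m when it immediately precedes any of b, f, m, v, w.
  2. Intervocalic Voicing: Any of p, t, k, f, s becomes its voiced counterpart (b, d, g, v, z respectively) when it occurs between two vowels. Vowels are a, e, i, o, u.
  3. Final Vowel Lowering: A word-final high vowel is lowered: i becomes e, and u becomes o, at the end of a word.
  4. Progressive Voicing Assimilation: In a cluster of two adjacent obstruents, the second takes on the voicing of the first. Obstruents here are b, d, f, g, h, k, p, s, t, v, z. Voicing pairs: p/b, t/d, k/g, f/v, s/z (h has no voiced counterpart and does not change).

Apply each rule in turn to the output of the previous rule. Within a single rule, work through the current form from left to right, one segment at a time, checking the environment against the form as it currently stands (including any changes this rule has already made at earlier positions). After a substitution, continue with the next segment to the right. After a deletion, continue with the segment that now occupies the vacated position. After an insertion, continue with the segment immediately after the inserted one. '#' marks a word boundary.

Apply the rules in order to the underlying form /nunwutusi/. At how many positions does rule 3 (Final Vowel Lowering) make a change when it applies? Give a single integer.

1 Nasal Place Assimilation: [nunwutusi] → [numwutusi]
2 Intervocalic Voicing: [numwutusi] → [numwuduzi]
3 Final Vowel Lowering: [numwuduzi] → [numwuduze]
4 Progressive Voicing Assimilation: no change — [numwuduze]
Rule 3 changed 1 position(s).

1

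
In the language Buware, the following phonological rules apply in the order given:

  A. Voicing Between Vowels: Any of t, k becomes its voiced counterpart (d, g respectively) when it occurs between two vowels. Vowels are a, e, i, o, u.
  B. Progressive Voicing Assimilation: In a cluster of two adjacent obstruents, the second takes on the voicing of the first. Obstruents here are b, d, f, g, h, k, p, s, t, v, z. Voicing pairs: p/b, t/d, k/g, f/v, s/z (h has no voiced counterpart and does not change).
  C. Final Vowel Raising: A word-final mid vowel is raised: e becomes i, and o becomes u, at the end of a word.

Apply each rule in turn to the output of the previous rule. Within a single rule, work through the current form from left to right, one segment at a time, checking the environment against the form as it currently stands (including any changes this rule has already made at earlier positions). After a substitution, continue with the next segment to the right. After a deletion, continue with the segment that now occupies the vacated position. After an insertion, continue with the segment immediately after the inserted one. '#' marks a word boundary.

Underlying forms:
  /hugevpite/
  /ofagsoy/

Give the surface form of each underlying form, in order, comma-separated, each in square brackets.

/hugevpite/:
  A Voicing Between Vowels: [hugevpite] → [hugevpide]
  B Progressive Voicing Assimilation: [hugevpide] → [hugevbide]
  C Final Vowel Raising: [hugevbide] → [hugevbidi]
/ofagsoy/:
  A Voicing Between Vowels: no change — [ofagsoy]
  B Progressive Voicing Assimilation: [ofagsoy] → [ofagzoy]
  C Final Vowel Raising: no change — [ofagzoy]

[hugevbidi], [ofagzoy]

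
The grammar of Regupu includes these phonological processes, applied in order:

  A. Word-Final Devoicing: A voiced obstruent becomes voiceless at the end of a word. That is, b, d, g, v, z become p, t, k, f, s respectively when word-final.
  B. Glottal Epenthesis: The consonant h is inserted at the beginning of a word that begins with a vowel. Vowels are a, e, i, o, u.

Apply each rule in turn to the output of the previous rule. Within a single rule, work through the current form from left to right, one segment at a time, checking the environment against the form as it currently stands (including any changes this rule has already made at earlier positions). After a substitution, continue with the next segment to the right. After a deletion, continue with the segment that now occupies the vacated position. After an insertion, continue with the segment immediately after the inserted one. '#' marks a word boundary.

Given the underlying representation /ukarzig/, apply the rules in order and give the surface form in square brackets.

[hukarzik]

A Word-Final Devoicing: [ukarzig] → [ukarzik]
B Glottal Epenthesis: [ukarzik] → [hukarzik]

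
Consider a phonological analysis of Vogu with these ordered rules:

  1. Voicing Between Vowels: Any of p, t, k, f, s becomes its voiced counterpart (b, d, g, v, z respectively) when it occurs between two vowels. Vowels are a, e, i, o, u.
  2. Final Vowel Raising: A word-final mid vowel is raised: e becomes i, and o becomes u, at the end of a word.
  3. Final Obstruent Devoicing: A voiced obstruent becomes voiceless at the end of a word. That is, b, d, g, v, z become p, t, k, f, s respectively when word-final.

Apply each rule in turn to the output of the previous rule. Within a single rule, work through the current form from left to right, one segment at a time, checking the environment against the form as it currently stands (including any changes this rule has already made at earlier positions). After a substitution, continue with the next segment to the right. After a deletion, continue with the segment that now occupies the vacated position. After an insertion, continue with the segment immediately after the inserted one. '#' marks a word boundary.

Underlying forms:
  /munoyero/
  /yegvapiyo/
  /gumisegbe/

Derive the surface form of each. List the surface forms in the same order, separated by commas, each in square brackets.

/munoyero/:
  1 Voicing Between Vowels: no change — [munoyero]
  2 Final Vowel Raising: [munoyero] → [munoyeru]
  3 Final Obstruent Devoicing: no change — [munoyeru]
/yegvapiyo/:
  1 Voicing Between Vowels: [yegvapiyo] → [yegvabiyo]
  2 Final Vowel Raising: [yegvabiyo] → [yegvabiyu]
  3 Final Obstruent Devoicing: no change — [yegvabiyu]
/gumisegbe/:
  1 Voicing Between Vowels: [gumisegbe] → [gumizegbe]
  2 Final Vowel Raising: [gumizegbe] → [gumizegbi]
  3 Final Obstruent Devoicing: no change — [gumizegbi]

[munoyeru], [yegvabiyu], [gumizegbi]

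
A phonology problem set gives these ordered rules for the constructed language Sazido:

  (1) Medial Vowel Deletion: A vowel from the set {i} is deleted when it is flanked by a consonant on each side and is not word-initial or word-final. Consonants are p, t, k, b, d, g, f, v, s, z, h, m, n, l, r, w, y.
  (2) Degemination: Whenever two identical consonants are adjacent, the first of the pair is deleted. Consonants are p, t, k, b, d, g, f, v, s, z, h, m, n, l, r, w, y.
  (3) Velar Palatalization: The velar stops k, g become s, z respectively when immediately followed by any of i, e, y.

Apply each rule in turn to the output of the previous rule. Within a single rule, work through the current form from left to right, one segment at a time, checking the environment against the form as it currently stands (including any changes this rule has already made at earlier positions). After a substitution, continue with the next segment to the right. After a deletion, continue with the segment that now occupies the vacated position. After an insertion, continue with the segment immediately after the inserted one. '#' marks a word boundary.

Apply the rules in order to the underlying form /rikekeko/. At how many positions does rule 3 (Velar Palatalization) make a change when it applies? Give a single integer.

2

(1) Medial Vowel Deletion: [rikekeko] → [rkekeko]
(2) Degemination: no change — [rkekeko]
(3) Velar Palatalization: [rkekeko] → [rseseko]
Rule 3 changed 2 position(s).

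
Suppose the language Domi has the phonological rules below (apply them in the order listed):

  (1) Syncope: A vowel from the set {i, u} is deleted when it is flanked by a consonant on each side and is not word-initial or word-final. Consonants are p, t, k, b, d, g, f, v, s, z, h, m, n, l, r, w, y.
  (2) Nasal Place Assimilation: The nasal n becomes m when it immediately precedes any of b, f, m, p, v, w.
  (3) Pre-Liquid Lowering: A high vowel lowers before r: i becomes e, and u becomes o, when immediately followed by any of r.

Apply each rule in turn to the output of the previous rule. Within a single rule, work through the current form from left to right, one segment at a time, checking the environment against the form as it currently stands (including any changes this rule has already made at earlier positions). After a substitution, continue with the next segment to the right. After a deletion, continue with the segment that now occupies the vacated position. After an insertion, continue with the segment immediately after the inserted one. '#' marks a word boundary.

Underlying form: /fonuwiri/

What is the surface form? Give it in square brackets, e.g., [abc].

[fomwri]

(1) Syncope: [fonuwiri] → [fonwri]
(2) Nasal Place Assimilation: [fonwri] → [fomwri]
(3) Pre-Liquid Lowering: no change — [fomwri]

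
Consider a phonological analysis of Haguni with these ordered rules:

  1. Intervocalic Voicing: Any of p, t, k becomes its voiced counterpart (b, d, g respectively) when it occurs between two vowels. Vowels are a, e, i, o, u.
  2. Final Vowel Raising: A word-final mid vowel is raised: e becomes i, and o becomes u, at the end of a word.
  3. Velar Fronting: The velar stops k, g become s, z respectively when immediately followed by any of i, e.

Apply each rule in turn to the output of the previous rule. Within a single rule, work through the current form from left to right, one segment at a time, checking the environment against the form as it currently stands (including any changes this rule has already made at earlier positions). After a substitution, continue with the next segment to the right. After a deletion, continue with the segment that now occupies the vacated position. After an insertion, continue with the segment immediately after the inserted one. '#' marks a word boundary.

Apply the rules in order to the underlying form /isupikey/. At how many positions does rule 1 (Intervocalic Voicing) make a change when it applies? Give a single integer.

2

1 Intervocalic Voicing: [isupikey] → [isubigey]
2 Final Vowel Raising: no change — [isubigey]
3 Velar Fronting: [isubigey] → [isubizey]
Rule 1 changed 2 position(s).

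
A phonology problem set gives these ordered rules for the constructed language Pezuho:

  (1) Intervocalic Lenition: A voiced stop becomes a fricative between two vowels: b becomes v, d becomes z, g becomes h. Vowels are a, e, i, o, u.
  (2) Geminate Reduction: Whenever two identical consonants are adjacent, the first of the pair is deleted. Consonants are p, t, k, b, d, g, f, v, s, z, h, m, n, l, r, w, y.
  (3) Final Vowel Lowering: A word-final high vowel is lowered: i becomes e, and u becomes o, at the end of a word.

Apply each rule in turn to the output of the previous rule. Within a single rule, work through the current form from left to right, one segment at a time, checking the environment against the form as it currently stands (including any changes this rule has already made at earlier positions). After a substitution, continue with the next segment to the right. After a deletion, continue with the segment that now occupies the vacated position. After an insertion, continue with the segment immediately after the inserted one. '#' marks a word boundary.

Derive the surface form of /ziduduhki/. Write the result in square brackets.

(1) Intervocalic Lenition: [ziduduhki] → [zizuzuhki]
(2) Geminate Reduction: no change — [zizuzuhki]
(3) Final Vowel Lowering: [zizuzuhki] → [zizuzuhke]

[zizuzuhke]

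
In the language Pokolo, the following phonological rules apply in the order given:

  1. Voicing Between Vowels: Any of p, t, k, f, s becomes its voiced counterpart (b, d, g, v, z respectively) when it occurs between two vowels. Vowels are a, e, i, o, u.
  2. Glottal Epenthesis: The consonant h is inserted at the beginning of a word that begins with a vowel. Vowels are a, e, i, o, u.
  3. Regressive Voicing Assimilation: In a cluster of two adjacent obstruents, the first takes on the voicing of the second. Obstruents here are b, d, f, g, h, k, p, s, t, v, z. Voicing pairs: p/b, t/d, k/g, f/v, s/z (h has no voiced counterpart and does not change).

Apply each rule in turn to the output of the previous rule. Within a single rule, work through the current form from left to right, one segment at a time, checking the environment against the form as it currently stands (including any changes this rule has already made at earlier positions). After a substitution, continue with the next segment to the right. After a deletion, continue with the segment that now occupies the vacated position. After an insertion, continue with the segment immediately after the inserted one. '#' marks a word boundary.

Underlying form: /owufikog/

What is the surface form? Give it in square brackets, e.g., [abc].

1 Voicing Between Vowels: [owufikog] → [owuvigog]
2 Glottal Epenthesis: [owuvigog] → [howuvigog]
3 Regressive Voicing Assimilation: no change — [howuvigog]

[howuvigog]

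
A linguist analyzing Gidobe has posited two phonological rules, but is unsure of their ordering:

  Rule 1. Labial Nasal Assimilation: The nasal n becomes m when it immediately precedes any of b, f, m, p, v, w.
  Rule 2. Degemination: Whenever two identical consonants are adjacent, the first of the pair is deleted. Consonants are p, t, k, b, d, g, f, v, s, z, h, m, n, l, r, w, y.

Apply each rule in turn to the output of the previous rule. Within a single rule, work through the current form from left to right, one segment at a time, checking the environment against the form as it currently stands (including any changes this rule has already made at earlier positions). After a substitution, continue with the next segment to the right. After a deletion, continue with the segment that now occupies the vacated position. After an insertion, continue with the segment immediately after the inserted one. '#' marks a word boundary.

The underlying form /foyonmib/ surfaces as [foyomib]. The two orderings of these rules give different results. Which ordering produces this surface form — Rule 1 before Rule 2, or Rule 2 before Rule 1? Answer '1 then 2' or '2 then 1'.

Order 1 then 2:
  1 Labial Nasal Assimilation: [foyonmib] → [foyommib]
  2 Degemination: [foyommib] → [foyomib]
  result: [foyomib]
Order 2 then 1:
  2 Degemination: no change — [foyonmib]
  1 Labial Nasal Assimilation: [foyonmib] → [foyommib]
  result: [foyommib]

1 then 2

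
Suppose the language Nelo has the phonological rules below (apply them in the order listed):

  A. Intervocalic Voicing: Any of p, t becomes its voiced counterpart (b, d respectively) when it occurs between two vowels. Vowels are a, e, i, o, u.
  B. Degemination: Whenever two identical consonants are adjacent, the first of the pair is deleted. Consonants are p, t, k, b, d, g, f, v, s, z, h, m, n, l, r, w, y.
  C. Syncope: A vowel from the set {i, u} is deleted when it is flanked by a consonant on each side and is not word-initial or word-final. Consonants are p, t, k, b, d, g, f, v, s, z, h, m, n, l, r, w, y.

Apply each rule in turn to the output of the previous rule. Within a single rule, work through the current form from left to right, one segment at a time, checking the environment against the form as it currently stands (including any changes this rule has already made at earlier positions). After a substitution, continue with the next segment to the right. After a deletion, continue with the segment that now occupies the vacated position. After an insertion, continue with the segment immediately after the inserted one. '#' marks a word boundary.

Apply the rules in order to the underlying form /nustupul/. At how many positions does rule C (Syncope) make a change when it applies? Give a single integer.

A Intervocalic Voicing: [nustupul] → [nustubul]
B Degemination: no change — [nustubul]
C Syncope: [nustubul] → [nstbl]
Rule C changed 3 position(s).

3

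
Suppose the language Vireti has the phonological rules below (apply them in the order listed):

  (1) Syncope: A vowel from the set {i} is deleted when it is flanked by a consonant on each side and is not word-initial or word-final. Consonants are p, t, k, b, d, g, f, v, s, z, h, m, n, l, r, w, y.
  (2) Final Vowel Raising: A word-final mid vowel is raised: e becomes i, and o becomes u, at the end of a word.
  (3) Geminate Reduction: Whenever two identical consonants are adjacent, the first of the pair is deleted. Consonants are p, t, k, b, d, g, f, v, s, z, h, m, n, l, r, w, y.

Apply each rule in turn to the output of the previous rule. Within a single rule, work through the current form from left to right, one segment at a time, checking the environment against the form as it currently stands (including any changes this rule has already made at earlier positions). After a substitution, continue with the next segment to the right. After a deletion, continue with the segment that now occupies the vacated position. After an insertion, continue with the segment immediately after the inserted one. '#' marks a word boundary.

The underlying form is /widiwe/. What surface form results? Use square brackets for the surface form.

(1) Syncope: [widiwe] → [wdwe]
(2) Final Vowel Raising: [wdwe] → [wdwi]
(3) Geminate Reduction: no change — [wdwi]

[wdwi]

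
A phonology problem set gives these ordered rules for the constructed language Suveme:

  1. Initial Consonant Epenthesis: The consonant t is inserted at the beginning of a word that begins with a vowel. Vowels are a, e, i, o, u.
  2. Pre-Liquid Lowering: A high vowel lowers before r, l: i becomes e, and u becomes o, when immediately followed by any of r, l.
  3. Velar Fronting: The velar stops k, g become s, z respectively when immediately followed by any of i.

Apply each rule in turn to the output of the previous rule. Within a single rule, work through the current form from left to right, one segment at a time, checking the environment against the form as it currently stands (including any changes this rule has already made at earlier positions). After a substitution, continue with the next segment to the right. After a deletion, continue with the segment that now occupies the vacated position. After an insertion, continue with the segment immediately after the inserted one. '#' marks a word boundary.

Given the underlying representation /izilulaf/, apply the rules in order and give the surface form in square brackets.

1 Initial Consonant Epenthesis: [izilulaf] → [tizilulaf]
2 Pre-Liquid Lowering: [tizilulaf] → [tizelolaf]
3 Velar Fronting: no change — [tizelolaf]

[tizelolaf]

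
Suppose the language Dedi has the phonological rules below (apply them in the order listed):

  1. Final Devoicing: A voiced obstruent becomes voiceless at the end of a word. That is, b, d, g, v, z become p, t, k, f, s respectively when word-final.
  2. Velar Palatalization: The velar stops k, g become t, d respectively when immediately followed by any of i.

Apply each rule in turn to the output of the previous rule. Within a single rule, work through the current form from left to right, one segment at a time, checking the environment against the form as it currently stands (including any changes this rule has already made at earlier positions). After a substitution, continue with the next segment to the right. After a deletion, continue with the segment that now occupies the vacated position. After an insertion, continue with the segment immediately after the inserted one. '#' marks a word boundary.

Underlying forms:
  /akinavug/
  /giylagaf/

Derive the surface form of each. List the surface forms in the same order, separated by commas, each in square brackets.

[atinavuk], [diylagaf]

/akinavug/:
  1 Final Devoicing: [akinavug] → [akinavuk]
  2 Velar Palatalization: [akinavuk] → [atinavuk]
/giylagaf/:
  1 Final Devoicing: no change — [giylagaf]
  2 Velar Palatalization: [giylagaf] → [diylagaf]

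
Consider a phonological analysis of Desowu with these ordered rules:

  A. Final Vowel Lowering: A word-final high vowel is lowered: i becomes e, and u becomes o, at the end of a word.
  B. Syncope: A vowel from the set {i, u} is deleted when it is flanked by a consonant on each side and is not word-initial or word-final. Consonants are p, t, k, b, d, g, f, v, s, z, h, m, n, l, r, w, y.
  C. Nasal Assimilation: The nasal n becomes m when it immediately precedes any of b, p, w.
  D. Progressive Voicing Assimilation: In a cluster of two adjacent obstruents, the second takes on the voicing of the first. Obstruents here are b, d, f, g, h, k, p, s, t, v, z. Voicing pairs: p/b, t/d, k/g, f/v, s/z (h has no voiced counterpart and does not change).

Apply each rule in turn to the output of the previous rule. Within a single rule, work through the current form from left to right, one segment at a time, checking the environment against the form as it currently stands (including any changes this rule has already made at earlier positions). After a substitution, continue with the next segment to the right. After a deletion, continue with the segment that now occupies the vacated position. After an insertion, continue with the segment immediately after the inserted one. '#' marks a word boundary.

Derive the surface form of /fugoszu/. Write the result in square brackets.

[fkosso]

A Final Vowel Lowering: [fugoszu] → [fugoszo]
B Syncope: [fugoszo] → [fgoszo]
C Nasal Assimilation: no change — [fgoszo]
D Progressive Voicing Assimilation: [fgoszo] → [fkosso]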